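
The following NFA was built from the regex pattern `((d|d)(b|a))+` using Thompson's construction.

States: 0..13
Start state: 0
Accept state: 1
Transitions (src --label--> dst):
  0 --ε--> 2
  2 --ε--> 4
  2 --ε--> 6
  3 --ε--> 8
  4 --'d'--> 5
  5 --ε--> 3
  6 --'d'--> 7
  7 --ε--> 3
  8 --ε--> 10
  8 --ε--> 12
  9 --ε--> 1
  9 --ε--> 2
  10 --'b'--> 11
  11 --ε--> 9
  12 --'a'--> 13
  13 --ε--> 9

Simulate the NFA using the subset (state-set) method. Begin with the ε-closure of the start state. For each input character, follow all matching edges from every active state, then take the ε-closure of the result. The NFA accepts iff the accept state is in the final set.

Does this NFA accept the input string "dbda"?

Answer: ACCEPT

Steps:
initial (ε-close {0}): {0,2,4,6}
'd' @ 1: {3,5,7,8,10,12}
'b' @ 2: {1,2,4,6,9,11}  (accept∈set)
'd' @ 3: {3,5,7,8,10,12}
'a' @ 4: {1,2,4,6,9,13}  (accept∈set)
after full input: {1,2,4,6,9,13}  (accept=1 in)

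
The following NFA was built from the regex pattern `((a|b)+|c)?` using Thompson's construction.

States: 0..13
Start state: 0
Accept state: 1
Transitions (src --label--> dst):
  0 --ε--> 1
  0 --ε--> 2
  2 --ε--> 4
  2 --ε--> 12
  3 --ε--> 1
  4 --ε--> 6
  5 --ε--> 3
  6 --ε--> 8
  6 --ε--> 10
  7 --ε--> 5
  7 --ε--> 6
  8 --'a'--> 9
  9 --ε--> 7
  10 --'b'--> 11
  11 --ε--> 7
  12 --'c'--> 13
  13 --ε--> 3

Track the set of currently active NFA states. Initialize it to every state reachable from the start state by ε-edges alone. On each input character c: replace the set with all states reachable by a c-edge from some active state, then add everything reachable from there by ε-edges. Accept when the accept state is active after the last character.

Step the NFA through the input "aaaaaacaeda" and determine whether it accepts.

initial (ε-close {0}): {0,1,2,4,6,8,10,12}
'a' @ 1: {1,3,5,6,7,8,9,10}  [accepting]
'a' @ 2: {1,3,5,6,7,8,9,10}  [accepting]
'a' @ 3: {1,3,5,6,7,8,9,10}  [accepting]
'a' @ 4: {1,3,5,6,7,8,9,10}  [accepting]
'a' @ 5: {1,3,5,6,7,8,9,10}  [accepting]
'a' @ 6: {1,3,5,6,7,8,9,10}  [accepting]
'c' @ 7: {}  — no active states
rest 'aeda' ignored (set empty)
final: {}; accept 1 not in set

Answer: REJECT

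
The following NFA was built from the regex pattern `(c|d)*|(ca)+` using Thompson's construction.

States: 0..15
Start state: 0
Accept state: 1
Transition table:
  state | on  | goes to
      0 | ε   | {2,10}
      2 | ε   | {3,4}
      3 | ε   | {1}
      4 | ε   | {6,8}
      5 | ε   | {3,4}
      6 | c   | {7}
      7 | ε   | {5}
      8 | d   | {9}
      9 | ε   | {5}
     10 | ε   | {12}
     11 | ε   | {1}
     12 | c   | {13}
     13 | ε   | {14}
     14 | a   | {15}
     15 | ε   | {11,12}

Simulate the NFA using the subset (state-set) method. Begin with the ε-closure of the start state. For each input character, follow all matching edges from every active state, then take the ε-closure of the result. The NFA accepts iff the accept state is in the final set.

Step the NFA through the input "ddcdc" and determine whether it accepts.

initial (ε-close {0}): {0,1,2,3,4,6,8,10,12}
'd' @ 1: {1,3,4,5,6,8,9}  (accept∈set)
'd' @ 2: {1,3,4,5,6,8,9}  (accept∈set)
'c' @ 3: {1,3,4,5,6,7,8}  (accept∈set)
'd' @ 4: {1,3,4,5,6,8,9}  (accept∈set)
'c' @ 5: {1,3,4,5,6,7,8}  (accept∈set)
final: {1,3,4,5,6,7,8}; accept 1 in set

Answer: ACCEPT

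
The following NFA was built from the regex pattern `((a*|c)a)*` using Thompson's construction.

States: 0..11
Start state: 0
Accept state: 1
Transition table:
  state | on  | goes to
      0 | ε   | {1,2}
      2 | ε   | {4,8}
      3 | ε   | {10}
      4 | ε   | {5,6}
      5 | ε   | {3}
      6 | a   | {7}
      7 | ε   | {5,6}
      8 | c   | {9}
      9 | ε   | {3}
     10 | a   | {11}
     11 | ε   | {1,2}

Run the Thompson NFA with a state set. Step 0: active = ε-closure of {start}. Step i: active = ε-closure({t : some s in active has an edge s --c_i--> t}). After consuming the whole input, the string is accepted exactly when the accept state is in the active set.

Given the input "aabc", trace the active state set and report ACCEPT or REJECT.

initial (ε-close {0}): {0,1,2,3,4,5,6,8,10}
'a' @ 1: {1,2,3,4,5,6,7,8,10,11}  (accept∈set)
'a' @ 2: {1,2,3,4,5,6,7,8,10,11}  (accept∈set)
'b' @ 3: {}  — no active states
rest 'c' ignored (set empty)
end set {} — state 1 not in

Answer: REJECT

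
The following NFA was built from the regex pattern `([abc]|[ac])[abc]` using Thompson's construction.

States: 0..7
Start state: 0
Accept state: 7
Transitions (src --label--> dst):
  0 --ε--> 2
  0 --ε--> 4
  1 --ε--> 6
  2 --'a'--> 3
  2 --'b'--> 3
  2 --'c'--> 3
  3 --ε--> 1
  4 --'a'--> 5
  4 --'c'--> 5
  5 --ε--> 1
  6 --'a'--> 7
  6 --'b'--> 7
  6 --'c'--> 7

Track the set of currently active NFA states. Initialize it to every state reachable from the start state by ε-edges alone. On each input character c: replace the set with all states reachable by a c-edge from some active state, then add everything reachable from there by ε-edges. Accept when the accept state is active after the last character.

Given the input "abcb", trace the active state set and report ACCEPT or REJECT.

Answer: REJECT

Steps:
start: ε-closure({0}) = {0,2,4}
'a' @ 1: {1,3,5,6}
'b' @ 2: {7}  ✓accept
'c' @ 3: {}  — state set empty
rest 'b' ignored (set empty)
final: {}; accept 7 not in set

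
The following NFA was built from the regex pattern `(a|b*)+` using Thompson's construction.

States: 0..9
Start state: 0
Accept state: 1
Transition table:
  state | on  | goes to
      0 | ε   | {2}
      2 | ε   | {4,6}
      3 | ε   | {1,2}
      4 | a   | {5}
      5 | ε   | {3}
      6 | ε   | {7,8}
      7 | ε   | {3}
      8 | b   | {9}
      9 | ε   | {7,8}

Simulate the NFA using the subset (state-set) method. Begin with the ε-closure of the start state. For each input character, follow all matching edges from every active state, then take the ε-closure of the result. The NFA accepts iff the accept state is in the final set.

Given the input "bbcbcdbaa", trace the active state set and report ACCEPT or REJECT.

start: ε-closure({0}) = {0,1,2,3,4,6,7,8}
'b' @ 1: {1,2,3,4,6,7,8,9}  (accept∈set)
'b' @ 2: {1,2,3,4,6,7,8,9}  (accept∈set)
'c' @ 3: {}  — no active states
rest 'bcdbaa' ignored (set empty)
end set {} — state 1 not in

Answer: REJECT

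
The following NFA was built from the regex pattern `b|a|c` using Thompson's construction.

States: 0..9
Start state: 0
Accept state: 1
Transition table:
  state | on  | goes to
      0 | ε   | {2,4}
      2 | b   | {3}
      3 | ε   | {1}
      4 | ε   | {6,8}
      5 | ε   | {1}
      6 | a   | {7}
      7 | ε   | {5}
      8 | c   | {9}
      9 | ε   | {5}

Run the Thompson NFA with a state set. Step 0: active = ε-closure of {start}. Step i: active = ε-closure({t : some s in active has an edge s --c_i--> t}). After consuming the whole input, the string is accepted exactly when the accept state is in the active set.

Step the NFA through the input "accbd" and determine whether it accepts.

Answer: REJECT

Derivation:
start: ε-closure({0}) = {0,2,4,6,8}
'a' @ 1: {1,5,7}  (accept∈set)
'c' @ 2: {}  — no active states
rest 'cbd' ignored (set empty)
after full input: {}  (accept=1 not in)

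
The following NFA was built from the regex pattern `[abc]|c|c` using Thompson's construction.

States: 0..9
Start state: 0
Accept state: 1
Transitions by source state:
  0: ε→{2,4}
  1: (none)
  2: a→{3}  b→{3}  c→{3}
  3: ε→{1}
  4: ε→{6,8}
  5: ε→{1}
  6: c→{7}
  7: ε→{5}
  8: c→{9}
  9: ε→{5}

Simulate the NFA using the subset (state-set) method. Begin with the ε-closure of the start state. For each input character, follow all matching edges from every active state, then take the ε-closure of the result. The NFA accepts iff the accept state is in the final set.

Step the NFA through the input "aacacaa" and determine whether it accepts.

Answer: REJECT

Steps:
initial (ε-close {0}): {0,2,4,6,8}
'a' @ 1: {1,3}  ✓accept
'a' @ 2: {}  — dead — no transitions
rest 'cacaa' ignored (set empty)
after full input: {}  (accept=1 not in)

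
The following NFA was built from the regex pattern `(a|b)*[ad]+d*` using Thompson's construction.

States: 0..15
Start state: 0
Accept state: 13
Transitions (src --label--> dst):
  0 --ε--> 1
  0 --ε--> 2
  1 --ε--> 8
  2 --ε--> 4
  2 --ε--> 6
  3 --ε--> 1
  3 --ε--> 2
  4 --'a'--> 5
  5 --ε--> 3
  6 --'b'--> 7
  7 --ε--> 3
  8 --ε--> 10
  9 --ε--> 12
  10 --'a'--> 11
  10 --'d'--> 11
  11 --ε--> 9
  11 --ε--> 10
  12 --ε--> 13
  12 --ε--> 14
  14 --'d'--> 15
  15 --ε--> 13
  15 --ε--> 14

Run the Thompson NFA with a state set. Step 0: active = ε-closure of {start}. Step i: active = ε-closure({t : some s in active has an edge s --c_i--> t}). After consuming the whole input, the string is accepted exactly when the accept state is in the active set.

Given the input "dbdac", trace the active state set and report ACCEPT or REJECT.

Answer: REJECT

Steps:
initial (ε-close {0}): {0,1,2,4,6,8,10}
'd' @ 1: {9,10,11,12,13,14}  [accepting]
'b' @ 2: {}  — dead — no transitions
rest 'dac' ignored (set empty)
end set {} — state 13 not in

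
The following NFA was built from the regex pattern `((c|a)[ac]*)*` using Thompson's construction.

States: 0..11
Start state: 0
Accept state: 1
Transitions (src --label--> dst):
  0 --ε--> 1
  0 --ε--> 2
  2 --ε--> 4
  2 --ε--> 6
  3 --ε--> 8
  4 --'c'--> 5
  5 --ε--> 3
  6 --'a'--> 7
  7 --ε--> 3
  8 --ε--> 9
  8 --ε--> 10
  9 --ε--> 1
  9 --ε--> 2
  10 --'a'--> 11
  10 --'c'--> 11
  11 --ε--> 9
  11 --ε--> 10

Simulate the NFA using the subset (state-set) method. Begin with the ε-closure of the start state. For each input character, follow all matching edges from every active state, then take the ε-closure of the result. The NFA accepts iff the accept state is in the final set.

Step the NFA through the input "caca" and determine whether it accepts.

Answer: ACCEPT

Trace:
S₀ = ε-closure({0}) = {0,1,2,4,6}
'c' @ 1: {1,2,3,4,5,6,8,9,10}  ✓accept
'a' @ 2: {1,2,3,4,6,7,8,9,10,11}  ✓accept
'c' @ 3: {1,2,3,4,5,6,8,9,10,11}  ✓accept
'a' @ 4: {1,2,3,4,6,7,8,9,10,11}  ✓accept
final: {1,2,3,4,6,7,8,9,10,11}; accept 1 in set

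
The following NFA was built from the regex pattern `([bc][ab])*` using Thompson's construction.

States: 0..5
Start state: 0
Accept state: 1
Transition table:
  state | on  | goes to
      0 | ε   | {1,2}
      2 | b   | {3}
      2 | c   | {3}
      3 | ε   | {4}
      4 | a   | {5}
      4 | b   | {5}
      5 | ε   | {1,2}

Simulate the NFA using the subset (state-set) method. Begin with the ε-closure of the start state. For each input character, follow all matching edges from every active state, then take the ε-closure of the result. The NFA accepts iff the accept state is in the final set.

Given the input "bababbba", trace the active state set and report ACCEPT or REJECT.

S₀ = ε-closure({0}) = {0,1,2}
'b' @ 1: {3,4}
'a' @ 2: {1,2,5}  [accepting]
'b' @ 3: {3,4}
'a' @ 4: {1,2,5}  [accepting]
'b' @ 5: {3,4}
'b' @ 6: {1,2,5}  [accepting]
'b' @ 7: {3,4}
'a' @ 8: {1,2,5}  [accepting]
final: {1,2,5}; accept 1 in set

Answer: ACCEPT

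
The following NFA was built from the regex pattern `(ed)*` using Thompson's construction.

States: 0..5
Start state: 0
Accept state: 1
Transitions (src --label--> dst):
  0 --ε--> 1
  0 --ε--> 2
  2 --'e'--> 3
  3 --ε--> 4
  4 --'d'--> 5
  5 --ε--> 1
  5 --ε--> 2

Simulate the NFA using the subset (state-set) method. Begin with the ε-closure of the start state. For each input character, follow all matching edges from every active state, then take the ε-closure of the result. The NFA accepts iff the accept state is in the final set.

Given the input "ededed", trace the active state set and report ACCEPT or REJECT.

Answer: ACCEPT

Trace:
initial (ε-close {0}): {0,1,2}
'e' @ 1: {3,4}
'd' @ 2: {1,2,5}  [accepting]
'e' @ 3: {3,4}
'd' @ 4: {1,2,5}  [accepting]
'e' @ 5: {3,4}
'd' @ 6: {1,2,5}  [accepting]
final: {1,2,5}; accept 1 in set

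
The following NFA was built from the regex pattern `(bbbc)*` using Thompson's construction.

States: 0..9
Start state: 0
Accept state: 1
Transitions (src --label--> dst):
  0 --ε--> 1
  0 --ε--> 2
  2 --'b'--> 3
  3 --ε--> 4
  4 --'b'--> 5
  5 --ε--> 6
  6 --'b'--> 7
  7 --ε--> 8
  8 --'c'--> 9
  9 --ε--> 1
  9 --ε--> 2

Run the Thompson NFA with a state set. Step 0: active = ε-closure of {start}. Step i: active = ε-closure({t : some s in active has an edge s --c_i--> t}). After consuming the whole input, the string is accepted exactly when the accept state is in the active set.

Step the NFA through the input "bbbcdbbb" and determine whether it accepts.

Answer: REJECT

Steps:
initial (ε-close {0}): {0,1,2}
'b' @ 1: {3,4}
'b' @ 2: {5,6}
'b' @ 3: {7,8}
'c' @ 4: {1,2,9}  [accepting]
'd' @ 5: {}  — state set empty
rest 'bbb' ignored (set empty)
after full input: {}  (accept=1 not in)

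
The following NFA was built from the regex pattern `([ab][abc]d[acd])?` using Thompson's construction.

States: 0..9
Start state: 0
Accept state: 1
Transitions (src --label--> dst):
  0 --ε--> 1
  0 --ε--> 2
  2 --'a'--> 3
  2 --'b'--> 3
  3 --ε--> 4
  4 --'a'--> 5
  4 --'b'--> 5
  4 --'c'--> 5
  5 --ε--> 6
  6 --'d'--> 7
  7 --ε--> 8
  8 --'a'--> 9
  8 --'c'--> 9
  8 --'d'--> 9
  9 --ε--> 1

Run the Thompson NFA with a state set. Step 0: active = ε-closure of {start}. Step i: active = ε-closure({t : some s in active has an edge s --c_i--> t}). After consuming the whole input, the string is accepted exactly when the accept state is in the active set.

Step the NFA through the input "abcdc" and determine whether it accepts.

Answer: REJECT

Derivation:
start: ε-closure({0}) = {0,1,2}
'a' @ 1: {3,4}
'b' @ 2: {5,6}
'c' @ 3: {}  — state set empty
rest 'dc' ignored (set empty)
after full input: {}  (accept=1 not in)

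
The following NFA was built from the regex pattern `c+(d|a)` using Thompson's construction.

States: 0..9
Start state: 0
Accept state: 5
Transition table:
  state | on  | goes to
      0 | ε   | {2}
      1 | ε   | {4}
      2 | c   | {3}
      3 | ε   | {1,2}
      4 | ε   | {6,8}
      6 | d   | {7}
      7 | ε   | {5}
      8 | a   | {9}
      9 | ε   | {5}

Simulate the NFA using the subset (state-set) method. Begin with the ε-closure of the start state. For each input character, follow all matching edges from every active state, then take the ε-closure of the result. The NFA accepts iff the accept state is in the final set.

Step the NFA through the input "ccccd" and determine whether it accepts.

Answer: ACCEPT

Derivation:
initial (ε-close {0}): {0,2}
'c' @ 1: {1,2,3,4,6,8}
'c' @ 2: {1,2,3,4,6,8}
'c' @ 3: {1,2,3,4,6,8}
'c' @ 4: {1,2,3,4,6,8}
'd' @ 5: {5,7}  (accept∈set)
final: {5,7}; accept 5 in set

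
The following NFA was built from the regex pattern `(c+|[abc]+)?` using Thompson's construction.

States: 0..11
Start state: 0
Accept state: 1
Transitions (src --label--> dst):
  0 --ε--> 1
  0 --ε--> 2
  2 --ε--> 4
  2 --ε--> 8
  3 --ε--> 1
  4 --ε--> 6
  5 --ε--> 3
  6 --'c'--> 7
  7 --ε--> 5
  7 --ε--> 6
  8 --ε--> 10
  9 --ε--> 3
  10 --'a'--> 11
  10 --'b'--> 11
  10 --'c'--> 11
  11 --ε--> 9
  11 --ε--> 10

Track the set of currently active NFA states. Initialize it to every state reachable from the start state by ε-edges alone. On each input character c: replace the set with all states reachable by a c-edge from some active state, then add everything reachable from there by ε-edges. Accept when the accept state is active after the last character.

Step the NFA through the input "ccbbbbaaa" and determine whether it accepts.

initial (ε-close {0}): {0,1,2,4,6,8,10}
'c' @ 1: {1,3,5,6,7,9,10,11}  ✓accept
'c' @ 2: {1,3,5,6,7,9,10,11}  ✓accept
'b' @ 3: {1,3,9,10,11}  ✓accept
'b' @ 4: {1,3,9,10,11}  ✓accept
'b' @ 5: {1,3,9,10,11}  ✓accept
'b' @ 6: {1,3,9,10,11}  ✓accept
'a' @ 7: {1,3,9,10,11}  ✓accept
'a' @ 8: {1,3,9,10,11}  ✓accept
'a' @ 9: {1,3,9,10,11}  ✓accept
end set {1,3,9,10,11} — state 1 in

Answer: ACCEPT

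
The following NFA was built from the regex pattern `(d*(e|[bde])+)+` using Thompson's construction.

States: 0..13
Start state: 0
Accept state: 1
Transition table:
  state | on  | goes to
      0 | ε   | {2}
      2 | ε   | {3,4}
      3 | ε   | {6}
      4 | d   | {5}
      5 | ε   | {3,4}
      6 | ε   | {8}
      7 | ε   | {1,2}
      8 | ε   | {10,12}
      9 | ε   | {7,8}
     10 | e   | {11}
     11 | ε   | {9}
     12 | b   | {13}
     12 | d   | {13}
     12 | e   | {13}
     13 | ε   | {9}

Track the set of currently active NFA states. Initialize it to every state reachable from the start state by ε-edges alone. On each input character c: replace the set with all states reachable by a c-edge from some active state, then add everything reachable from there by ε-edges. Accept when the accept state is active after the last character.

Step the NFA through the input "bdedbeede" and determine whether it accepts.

Answer: ACCEPT

Steps:
S₀ = ε-closure({0}) = {0,2,3,4,6,8,10,12}
'b' @ 1: {1,2,3,4,6,7,8,9,10,12,13}  (accept∈set)
'd' @ 2: {1,2,3,4,5,6,7,8,9,10,12,13}  (accept∈set)
'e' @ 3: {1,2,3,4,6,7,8,9,10,11,12,13}  (accept∈set)
'd' @ 4: {1,2,3,4,5,6,7,8,9,10,12,13}  (accept∈set)
'b' @ 5: {1,2,3,4,6,7,8,9,10,12,13}  (accept∈set)
'e' @ 6: {1,2,3,4,6,7,8,9,10,11,12,13}  (accept∈set)
'e' @ 7: {1,2,3,4,6,7,8,9,10,11,12,13}  (accept∈set)
'd' @ 8: {1,2,3,4,5,6,7,8,9,10,12,13}  (accept∈set)
'e' @ 9: {1,2,3,4,6,7,8,9,10,11,12,13}  (accept∈set)
after full input: {1,2,3,4,6,7,8,9,10,11,12,13}  (accept=1 in)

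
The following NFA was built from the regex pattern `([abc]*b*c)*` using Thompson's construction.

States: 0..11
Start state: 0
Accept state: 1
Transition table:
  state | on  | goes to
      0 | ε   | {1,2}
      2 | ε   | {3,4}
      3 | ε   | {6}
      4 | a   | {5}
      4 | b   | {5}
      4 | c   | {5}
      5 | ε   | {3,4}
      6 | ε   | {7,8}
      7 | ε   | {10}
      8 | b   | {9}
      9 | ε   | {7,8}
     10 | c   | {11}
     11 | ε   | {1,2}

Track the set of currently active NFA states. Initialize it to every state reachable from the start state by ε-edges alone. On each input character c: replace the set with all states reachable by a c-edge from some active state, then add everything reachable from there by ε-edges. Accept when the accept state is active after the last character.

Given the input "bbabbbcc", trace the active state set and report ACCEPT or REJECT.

S₀ = ε-closure({0}) = {0,1,2,3,4,6,7,8,10}
'b' @ 1: {3,4,5,6,7,8,9,10}
'b' @ 2: {3,4,5,6,7,8,9,10}
'a' @ 3: {3,4,5,6,7,8,10}
'b' @ 4: {3,4,5,6,7,8,9,10}
'b' @ 5: {3,4,5,6,7,8,9,10}
'b' @ 6: {3,4,5,6,7,8,9,10}
'c' @ 7: {1,2,3,4,5,6,7,8,10,11}  ✓accept
'c' @ 8: {1,2,3,4,5,6,7,8,10,11}  ✓accept
end set {1,2,3,4,5,6,7,8,10,11} — state 1 in

Answer: ACCEPT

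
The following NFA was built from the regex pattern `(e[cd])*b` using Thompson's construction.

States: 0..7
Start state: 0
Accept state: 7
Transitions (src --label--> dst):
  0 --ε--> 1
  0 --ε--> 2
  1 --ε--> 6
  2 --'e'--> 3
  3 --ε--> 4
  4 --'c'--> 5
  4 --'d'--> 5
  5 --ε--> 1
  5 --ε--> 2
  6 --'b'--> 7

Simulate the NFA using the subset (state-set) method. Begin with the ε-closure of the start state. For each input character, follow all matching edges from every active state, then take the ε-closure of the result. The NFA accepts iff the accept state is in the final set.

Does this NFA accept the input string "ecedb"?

initial (ε-close {0}): {0,1,2,6}
'e' @ 1: {3,4}
'c' @ 2: {1,2,5,6}
'e' @ 3: {3,4}
'd' @ 4: {1,2,5,6}
'b' @ 5: {7}  [accepting]
end set {7} — state 7 in

Answer: ACCEPT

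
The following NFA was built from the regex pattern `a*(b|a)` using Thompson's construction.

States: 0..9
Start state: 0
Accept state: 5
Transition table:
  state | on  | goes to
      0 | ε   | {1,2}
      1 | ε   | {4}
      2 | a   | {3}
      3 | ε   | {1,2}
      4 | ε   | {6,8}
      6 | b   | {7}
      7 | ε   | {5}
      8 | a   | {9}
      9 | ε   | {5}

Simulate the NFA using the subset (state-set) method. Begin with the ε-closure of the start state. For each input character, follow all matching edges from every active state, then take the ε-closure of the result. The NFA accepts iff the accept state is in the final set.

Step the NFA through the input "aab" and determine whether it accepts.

Answer: ACCEPT

Steps:
S₀ = ε-closure({0}) = {0,1,2,4,6,8}
'a' @ 1: {1,2,3,4,5,6,8,9}  (accept∈set)
'a' @ 2: {1,2,3,4,5,6,8,9}  (accept∈set)
'b' @ 3: {5,7}  (accept∈set)
final: {5,7}; accept 5 in set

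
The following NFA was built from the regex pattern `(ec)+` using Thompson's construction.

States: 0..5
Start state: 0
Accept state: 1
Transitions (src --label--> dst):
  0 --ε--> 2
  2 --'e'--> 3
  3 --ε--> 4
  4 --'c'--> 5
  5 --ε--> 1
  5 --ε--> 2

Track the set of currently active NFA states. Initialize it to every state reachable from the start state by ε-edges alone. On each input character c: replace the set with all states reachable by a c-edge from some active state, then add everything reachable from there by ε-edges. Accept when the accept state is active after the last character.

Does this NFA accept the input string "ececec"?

Answer: ACCEPT

Steps:
initial (ε-close {0}): {0,2}
'e' @ 1: {3,4}
'c' @ 2: {1,2,5}  [accepting]
'e' @ 3: {3,4}
'c' @ 4: {1,2,5}  [accepting]
'e' @ 5: {3,4}
'c' @ 6: {1,2,5}  [accepting]
end set {1,2,5} — state 1 in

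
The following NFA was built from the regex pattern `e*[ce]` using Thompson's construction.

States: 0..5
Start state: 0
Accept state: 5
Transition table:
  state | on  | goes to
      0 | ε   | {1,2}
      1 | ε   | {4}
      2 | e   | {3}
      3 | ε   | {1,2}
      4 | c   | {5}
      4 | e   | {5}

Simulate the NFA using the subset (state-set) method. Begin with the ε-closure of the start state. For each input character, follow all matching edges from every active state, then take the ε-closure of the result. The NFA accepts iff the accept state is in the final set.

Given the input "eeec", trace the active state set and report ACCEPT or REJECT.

start: ε-closure({0}) = {0,1,2,4}
'e' @ 1: {1,2,3,4,5}  [accepting]
'e' @ 2: {1,2,3,4,5}  [accepting]
'e' @ 3: {1,2,3,4,5}  [accepting]
'c' @ 4: {5}  [accepting]
after full input: {5}  (accept=5 in)

Answer: ACCEPT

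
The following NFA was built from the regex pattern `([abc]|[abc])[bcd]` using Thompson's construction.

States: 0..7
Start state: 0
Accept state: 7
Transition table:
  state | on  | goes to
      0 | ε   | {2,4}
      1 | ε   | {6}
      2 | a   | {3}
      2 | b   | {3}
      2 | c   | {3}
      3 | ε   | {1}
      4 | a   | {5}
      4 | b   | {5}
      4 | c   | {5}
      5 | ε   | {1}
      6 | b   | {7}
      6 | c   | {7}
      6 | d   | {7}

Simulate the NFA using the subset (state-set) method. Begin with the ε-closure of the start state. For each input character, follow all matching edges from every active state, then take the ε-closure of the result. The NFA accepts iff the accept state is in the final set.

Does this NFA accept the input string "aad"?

Answer: REJECT

Trace:
initial (ε-close {0}): {0,2,4}
'a' @ 1: {1,3,5,6}
'a' @ 2: {}  — no active states
rest 'd' ignored (set empty)
end set {} — state 7 not in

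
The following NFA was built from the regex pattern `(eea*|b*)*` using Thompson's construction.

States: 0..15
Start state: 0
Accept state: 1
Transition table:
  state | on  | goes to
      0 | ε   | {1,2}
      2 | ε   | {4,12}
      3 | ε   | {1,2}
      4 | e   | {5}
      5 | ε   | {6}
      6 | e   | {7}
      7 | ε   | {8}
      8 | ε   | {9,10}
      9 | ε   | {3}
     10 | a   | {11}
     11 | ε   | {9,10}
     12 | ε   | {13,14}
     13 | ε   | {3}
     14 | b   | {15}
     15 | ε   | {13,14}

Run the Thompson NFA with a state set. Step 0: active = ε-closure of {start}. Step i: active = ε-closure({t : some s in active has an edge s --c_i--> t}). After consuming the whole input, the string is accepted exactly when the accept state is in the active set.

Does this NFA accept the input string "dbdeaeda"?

S₀ = ε-closure({0}) = {0,1,2,3,4,12,13,14}
'd' @ 1: {}  — dead — no transitions
rest 'bdeaeda' ignored (set empty)
after full input: {}  (accept=1 not in)

Answer: REJECT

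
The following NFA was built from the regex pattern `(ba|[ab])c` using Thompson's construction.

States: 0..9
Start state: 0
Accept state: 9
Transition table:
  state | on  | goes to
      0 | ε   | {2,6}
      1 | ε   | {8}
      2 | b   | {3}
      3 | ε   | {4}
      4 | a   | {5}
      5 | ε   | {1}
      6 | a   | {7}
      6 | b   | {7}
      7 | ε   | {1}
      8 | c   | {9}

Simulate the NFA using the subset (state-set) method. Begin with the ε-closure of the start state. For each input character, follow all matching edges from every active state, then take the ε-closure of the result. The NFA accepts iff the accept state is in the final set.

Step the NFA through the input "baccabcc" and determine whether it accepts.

initial (ε-close {0}): {0,2,6}
'b' @ 1: {1,3,4,7,8}
'a' @ 2: {1,5,8}
'c' @ 3: {9}  (accept∈set)
'c' @ 4: {}  — state set empty
rest 'abcc' ignored (set empty)
final: {}; accept 9 not in set

Answer: REJECT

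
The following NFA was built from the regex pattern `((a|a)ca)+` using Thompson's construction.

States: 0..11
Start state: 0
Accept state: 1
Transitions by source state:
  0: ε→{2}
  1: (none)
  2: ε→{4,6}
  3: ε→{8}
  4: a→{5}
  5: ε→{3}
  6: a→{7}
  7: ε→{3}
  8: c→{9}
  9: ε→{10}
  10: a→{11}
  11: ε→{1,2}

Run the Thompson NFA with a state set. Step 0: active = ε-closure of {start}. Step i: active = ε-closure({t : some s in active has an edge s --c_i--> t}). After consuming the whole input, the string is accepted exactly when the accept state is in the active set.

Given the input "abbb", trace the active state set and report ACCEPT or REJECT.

Answer: REJECT

Derivation:
start: ε-closure({0}) = {0,2,4,6}
'a' @ 1: {3,5,7,8}
'b' @ 2: {}  — no active states
rest 'bb' ignored (set empty)
after full input: {}  (accept=1 not in)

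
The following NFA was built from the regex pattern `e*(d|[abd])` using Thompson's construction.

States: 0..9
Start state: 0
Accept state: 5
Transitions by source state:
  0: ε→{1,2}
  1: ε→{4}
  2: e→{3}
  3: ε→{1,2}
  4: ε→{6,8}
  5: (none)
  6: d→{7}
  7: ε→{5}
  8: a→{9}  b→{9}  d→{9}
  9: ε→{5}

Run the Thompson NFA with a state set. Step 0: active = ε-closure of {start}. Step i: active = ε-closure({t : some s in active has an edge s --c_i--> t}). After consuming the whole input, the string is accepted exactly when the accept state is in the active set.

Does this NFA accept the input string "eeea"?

S₀ = ε-closure({0}) = {0,1,2,4,6,8}
'e' @ 1: {1,2,3,4,6,8}
'e' @ 2: {1,2,3,4,6,8}
'e' @ 3: {1,2,3,4,6,8}
'a' @ 4: {5,9}  (accept∈set)
after full input: {5,9}  (accept=5 in)

Answer: ACCEPT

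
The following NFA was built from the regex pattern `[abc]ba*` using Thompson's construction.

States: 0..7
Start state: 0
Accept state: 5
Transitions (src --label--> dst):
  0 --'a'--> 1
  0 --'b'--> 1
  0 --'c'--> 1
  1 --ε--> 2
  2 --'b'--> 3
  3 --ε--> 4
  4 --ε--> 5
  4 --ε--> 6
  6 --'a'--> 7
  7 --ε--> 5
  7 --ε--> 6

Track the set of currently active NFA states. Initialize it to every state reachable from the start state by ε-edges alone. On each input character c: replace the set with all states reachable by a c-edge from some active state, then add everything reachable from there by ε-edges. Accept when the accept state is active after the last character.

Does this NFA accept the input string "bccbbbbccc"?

Answer: REJECT

Steps:
start: ε-closure({0}) = {0}
'b' @ 1: {1,2}
'c' @ 2: {}  — no active states
rest 'cbbbbccc' ignored (set empty)
after full input: {}  (accept=5 not in)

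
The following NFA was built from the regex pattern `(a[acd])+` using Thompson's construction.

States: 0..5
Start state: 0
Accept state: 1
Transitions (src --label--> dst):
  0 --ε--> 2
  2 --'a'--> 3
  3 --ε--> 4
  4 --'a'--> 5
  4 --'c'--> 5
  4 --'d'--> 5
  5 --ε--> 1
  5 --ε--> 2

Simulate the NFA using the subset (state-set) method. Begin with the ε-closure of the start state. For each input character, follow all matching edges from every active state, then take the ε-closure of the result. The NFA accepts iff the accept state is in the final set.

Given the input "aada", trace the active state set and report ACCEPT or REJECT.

initial (ε-close {0}): {0,2}
'a' @ 1: {3,4}
'a' @ 2: {1,2,5}  (accept∈set)
'd' @ 3: {}  — no active states
rest 'a' ignored (set empty)
end set {} — state 1 not in

Answer: REJECT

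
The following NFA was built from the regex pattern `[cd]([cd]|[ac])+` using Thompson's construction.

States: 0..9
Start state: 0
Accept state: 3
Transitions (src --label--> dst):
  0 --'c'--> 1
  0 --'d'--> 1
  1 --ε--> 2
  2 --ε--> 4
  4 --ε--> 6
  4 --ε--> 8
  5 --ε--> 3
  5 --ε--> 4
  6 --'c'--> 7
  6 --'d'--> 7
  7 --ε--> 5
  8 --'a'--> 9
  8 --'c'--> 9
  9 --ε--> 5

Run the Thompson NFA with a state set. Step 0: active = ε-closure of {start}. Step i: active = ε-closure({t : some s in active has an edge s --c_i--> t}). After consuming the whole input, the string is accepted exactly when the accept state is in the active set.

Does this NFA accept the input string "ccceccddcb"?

start: ε-closure({0}) = {0}
'c' @ 1: {1,2,4,6,8}
'c' @ 2: {3,4,5,6,7,8,9}  (accept∈set)
'c' @ 3: {3,4,5,6,7,8,9}  (accept∈set)
'e' @ 4: {}  — no active states
rest 'ccddcb' ignored (set empty)
after full input: {}  (accept=3 not in)

Answer: REJECT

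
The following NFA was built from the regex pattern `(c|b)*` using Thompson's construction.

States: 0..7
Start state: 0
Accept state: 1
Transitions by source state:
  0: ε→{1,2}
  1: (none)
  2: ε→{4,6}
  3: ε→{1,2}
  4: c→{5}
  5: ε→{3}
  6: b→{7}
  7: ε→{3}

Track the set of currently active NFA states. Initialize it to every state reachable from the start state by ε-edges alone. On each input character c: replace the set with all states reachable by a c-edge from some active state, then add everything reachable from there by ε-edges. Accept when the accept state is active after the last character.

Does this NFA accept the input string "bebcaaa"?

S₀ = ε-closure({0}) = {0,1,2,4,6}
'b' @ 1: {1,2,3,4,6,7}  (accept∈set)
'e' @ 2: {}  — dead — no transitions
rest 'bcaaa' ignored (set empty)
after full input: {}  (accept=1 not in)

Answer: REJECT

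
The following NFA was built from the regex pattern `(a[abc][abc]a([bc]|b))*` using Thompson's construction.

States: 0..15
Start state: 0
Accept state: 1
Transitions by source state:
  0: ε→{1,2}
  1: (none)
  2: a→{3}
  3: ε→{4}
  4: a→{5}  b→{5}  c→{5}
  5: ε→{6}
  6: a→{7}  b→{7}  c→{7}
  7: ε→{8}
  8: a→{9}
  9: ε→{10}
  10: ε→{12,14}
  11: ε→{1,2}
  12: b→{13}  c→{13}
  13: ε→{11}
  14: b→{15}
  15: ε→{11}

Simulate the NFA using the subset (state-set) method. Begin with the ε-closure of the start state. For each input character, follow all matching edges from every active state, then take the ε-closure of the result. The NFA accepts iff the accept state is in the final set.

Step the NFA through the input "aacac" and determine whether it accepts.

Answer: ACCEPT

Steps:
initial (ε-close {0}): {0,1,2}
'a' @ 1: {3,4}
'a' @ 2: {5,6}
'c' @ 3: {7,8}
'a' @ 4: {9,10,12,14}
'c' @ 5: {1,2,11,13}  (accept∈set)
final: {1,2,11,13}; accept 1 in set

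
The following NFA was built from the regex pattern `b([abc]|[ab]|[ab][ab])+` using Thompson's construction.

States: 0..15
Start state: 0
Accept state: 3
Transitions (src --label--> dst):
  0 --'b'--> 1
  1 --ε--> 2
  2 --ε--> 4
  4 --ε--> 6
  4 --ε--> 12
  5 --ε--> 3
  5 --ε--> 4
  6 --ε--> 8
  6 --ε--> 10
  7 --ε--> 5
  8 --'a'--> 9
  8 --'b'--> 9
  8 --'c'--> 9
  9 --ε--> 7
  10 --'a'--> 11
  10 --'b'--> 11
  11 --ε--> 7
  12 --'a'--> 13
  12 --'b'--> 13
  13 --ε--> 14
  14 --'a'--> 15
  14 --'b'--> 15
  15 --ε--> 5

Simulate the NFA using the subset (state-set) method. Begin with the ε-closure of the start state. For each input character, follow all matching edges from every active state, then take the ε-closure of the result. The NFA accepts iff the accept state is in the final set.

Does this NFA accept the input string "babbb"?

Answer: ACCEPT

Steps:
S₀ = ε-closure({0}) = {0}
'b' @ 1: {1,2,4,6,8,10,12}
'a' @ 2: {3,4,5,6,7,8,9,10,11,12,13,14}  (accept∈set)
'b' @ 3: {3,4,5,6,7,8,9,10,11,12,13,14,15}  (accept∈set)
'b' @ 4: {3,4,5,6,7,8,9,10,11,12,13,14,15}  (accept∈set)
'b' @ 5: {3,4,5,6,7,8,9,10,11,12,13,14,15}  (accept∈set)
final: {3,4,5,6,7,8,9,10,11,12,13,14,15}; accept 3 in set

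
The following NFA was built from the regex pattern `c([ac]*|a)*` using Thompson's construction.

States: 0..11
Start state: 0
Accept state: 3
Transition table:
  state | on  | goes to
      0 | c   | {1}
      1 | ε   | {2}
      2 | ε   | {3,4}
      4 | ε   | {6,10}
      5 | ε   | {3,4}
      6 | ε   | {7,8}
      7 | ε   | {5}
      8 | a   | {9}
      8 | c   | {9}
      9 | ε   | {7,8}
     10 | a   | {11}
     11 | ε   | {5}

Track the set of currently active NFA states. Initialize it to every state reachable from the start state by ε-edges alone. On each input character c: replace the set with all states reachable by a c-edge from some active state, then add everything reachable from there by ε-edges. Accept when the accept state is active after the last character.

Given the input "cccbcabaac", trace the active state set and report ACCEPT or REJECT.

Answer: REJECT

Trace:
S₀ = ε-closure({0}) = {0}
'c' @ 1: {1,2,3,4,5,6,7,8,10}  [accepting]
'c' @ 2: {3,4,5,6,7,8,9,10}  [accepting]
'c' @ 3: {3,4,5,6,7,8,9,10}  [accepting]
'b' @ 4: {}  — state set empty
rest 'cabaac' ignored (set empty)
final: {}; accept 3 not in set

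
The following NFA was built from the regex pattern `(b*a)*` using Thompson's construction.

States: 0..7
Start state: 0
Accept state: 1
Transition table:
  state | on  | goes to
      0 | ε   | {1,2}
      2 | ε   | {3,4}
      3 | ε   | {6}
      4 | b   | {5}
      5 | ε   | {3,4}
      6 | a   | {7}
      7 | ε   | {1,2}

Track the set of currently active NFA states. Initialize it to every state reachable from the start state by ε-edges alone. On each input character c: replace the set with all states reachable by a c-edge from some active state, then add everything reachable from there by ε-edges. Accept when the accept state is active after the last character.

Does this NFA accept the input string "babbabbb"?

Answer: REJECT

Trace:
initial (ε-close {0}): {0,1,2,3,4,6}
'b' @ 1: {3,4,5,6}
'a' @ 2: {1,2,3,4,6,7}  [accepting]
'b' @ 3: {3,4,5,6}
'b' @ 4: {3,4,5,6}
'a' @ 5: {1,2,3,4,6,7}  [accepting]
'b' @ 6: {3,4,5,6}
'b' @ 7: {3,4,5,6}
'b' @ 8: {3,4,5,6}
after full input: {3,4,5,6}  (accept=1 not in)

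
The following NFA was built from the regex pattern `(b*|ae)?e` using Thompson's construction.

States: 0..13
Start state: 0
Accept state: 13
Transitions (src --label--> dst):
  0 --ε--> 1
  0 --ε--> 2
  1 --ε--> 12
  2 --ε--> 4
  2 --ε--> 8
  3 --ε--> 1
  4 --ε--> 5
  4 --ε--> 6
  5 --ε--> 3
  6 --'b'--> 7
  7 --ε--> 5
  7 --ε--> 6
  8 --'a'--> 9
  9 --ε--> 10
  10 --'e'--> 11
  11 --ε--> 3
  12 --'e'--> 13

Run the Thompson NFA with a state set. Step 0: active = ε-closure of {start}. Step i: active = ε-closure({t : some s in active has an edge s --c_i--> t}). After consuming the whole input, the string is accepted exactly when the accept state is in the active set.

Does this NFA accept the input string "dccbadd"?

Answer: REJECT

Steps:
initial (ε-close {0}): {0,1,2,3,4,5,6,8,12}
'd' @ 1: {}  — state set empty
rest 'ccbadd' ignored (set empty)
after full input: {}  (accept=13 not in)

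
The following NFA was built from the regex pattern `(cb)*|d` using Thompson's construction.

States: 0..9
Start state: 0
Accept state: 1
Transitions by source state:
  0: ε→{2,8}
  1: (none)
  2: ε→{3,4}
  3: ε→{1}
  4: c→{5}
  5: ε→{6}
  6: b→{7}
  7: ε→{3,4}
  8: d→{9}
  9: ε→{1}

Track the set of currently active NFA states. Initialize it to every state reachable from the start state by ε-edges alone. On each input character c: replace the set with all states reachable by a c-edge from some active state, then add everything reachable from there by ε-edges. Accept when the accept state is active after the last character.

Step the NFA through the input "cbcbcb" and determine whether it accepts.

initial (ε-close {0}): {0,1,2,3,4,8}
'c' @ 1: {5,6}
'b' @ 2: {1,3,4,7}  [accepting]
'c' @ 3: {5,6}
'b' @ 4: {1,3,4,7}  [accepting]
'c' @ 5: {5,6}
'b' @ 6: {1,3,4,7}  [accepting]
final: {1,3,4,7}; accept 1 in set

Answer: ACCEPT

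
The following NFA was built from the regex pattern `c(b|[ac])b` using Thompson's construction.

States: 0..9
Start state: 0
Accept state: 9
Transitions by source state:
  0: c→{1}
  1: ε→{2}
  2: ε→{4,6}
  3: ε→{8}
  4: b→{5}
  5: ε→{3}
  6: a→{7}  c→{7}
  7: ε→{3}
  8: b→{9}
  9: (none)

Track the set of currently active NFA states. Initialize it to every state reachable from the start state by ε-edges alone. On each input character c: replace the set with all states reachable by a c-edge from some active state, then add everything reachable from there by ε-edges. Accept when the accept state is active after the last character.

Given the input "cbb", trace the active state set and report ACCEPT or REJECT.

Answer: ACCEPT

Steps:
S₀ = ε-closure({0}) = {0}
'c' @ 1: {1,2,4,6}
'b' @ 2: {3,5,8}
'b' @ 3: {9}  (accept∈set)
end set {9} — state 9 in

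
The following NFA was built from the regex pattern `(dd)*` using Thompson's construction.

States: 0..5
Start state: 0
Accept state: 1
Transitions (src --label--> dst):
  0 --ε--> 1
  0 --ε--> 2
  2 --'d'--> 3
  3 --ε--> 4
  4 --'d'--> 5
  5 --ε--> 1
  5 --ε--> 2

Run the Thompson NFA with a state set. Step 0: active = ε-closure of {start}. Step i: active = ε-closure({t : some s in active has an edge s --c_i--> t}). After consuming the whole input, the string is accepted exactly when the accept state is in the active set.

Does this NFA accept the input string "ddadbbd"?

start: ε-closure({0}) = {0,1,2}
'd' @ 1: {3,4}
'd' @ 2: {1,2,5}  [accepting]
'a' @ 3: {}  — no active states
rest 'dbbd' ignored (set empty)
final: {}; accept 1 not in set

Answer: REJECT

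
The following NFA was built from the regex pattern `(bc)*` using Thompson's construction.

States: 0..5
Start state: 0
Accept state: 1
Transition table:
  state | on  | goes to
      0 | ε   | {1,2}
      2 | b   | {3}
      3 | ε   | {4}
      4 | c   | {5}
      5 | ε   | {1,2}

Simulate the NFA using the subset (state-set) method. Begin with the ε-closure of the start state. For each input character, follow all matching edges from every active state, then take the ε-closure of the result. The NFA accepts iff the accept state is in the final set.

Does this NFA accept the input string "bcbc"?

initial (ε-close {0}): {0,1,2}
'b' @ 1: {3,4}
'c' @ 2: {1,2,5}  ✓accept
'b' @ 3: {3,4}
'c' @ 4: {1,2,5}  ✓accept
final: {1,2,5}; accept 1 in set

Answer: ACCEPT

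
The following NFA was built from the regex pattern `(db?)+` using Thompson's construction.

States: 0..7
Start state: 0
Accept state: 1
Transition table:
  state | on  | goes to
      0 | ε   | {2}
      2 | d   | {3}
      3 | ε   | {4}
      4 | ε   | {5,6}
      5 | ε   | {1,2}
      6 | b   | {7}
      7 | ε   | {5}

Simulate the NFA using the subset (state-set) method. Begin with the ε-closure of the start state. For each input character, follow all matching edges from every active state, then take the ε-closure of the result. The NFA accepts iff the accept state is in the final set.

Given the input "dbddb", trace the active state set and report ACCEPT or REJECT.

Answer: ACCEPT

Trace:
S₀ = ε-closure({0}) = {0,2}
'd' @ 1: {1,2,3,4,5,6}  (accept∈set)
'b' @ 2: {1,2,5,7}  (accept∈set)
'd' @ 3: {1,2,3,4,5,6}  (accept∈set)
'd' @ 4: {1,2,3,4,5,6}  (accept∈set)
'b' @ 5: {1,2,5,7}  (accept∈set)
after full input: {1,2,5,7}  (accept=1 in)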